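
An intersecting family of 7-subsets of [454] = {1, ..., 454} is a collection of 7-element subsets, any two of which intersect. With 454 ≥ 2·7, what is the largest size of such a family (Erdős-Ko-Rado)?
max |F| = C(453, 6) = 11609607868320

The Erdős-Ko-Rado theorem states: for n ≥ 2k, an intersecting family of k-subsets of an n-element set has size at most C(n − 1, k − 1), with equality for 'star' families {A ⊆ [n] : |A| = k, i ∈ A} (fix an element i). For n = 454, k = 7: C(453, 6) = 11609607868320.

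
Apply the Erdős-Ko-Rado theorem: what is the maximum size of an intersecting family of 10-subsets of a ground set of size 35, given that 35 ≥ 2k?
max |F| = C(34, 9) = 52451256

The Erdős-Ko-Rado theorem states: for n ≥ 2k, an intersecting family of k-subsets of an n-element set has size at most C(n − 1, k − 1), with equality for 'star' families {A ⊆ [n] : |A| = k, i ∈ A} (fix an element i). For n = 35, k = 10: C(34, 9) = 52451256.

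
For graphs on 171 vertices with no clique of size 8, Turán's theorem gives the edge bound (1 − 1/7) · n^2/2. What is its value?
Turán density bound = (6/7) · 171^2/2 = 87723/7 ≈ 12531.8571

Turán's theorem: ex(n, K_{r+1}) is achieved by the complete r-partite Turán graph T(n, r) with parts as balanced as possible, and is at most (1 − 1/r) · n^2/2. For r = 7, n = 171: the density bound is (6/7) · 29241/2 = 87723/7 ≈ 12531.8571. The integer-valued extremum is e(T(171, 7)) = 12531, which is strictly less than the density bound 87723/7 since 7 ∤ 171 (the parts of T(171, 7) cannot all be equal).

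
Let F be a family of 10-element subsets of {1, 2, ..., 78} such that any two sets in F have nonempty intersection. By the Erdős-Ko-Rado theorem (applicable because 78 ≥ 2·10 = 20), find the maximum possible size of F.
max |F| = C(77, 9) = 161322559475

Erdős-Ko-Rado (1961): when n ≥ 2k, max |F| = C(n−1, k−1). The bound is attained by the star {A : i ∈ A} for any fixed i ∈ [n]. Here C(78−1, 10−1) = C(77, 9) = 161322559475.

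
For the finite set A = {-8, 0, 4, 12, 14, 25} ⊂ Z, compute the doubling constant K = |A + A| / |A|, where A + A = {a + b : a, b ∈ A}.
K = |A + A| / |A| = 20/6 = 10/3

Enumerate A + A = {a + b : a, b ∈ A}. With |A| = 6, there are |A|^2 = 36 ordered sum pairs; collecting distinct values, A + A = {-16, -8, -4, 0, 4, 6, 8, 12, 14, 16, 17, 18, 24, 25, 26, 28, 29, 37, 39, 50}, so |A + A| = 20. Thus K = 20/6 = 10/3. For comparison, the minimum possible |A + A| over all 6-element sets is 2·6 − 1 = 11 (so min K = 11/6), attained only by arithmetic progressions.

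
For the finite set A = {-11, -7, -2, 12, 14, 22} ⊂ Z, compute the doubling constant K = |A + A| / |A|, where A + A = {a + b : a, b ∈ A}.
K = |A + A| / |A| = 21/6 = 7/2

Enumerate A + A = {a + b : a, b ∈ A}. With |A| = 6, there are |A|^2 = 36 ordered sum pairs; collecting distinct values, A + A = {-22, -18, -14, -13, -9, -4, 1, 3, 5, 7, 10, 11, 12, 15, 20, 24, 26, 28, 34, 36, 44}, so |A + A| = 21. Thus K = 21/6 = 7/2. For comparison, the minimum possible |A + A| over all 6-element sets is 2·6 − 1 = 11 (so min K = 11/6), attained only by arithmetic progressions.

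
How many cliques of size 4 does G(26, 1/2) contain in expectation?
E[# K_4] = C(26, 4) · (1/2)^C(4, 2) = 14950 / 2^6 = 7475/32 = 233.59375

For each 4-subset S of vertices (there are C(26, 4) = 14950 such S), let X_S = 1 if S induces a K_4 (all C(4, 2) = 6 edges present). Then P(X_S = 1) = (1/2)^6 = 1/64. By linearity of expectation, E[# K_4] = C(26, 4) · (1/2)^6 = 14950 / 64 = 7475/32 = 233.59375.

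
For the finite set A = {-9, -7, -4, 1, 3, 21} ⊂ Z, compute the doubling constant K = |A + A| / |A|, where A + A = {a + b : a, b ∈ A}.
K = |A + A| / |A| = 19/6

Enumerate A + A = {a + b : a, b ∈ A}. With |A| = 6, there are |A|^2 = 36 ordered sum pairs; collecting distinct values, A + A = {-18, -16, -14, -13, -11, -8, -6, -4, -3, -1, 2, 4, 6, 12, 14, 17, 22, 24, 42}, so |A + A| = 19. Thus K = 19/6. For comparison, the minimum possible |A + A| over all 6-element sets is 2·6 − 1 = 11 (so min K = 11/6), attained only by arithmetic progressions.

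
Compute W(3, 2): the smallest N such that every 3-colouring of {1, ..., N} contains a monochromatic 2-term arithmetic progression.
W(3, 2) = 3 + 1 = 4

A 2-term AP is any pair of integers, so a monochromatic 2-AP exists iff some colour is used at least twice. With 3 colours, the colouring i ↦ i on {1, ..., 3} uses each colour once, avoiding any monochromatic pair, so W(3, 2) > 3. For {1, ..., 4}, pigeonhole forces two integers of the same colour, which form a monochromatic 2-AP. Hence W(3, 2) = 4.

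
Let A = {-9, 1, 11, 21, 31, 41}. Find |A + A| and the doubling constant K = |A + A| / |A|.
K = |A + A| / |A| = 11/6

Enumerate A + A = {a + b : a, b ∈ A}. With |A| = 6, there are |A|^2 = 36 ordered sum pairs; collecting distinct values, A + A = {-18, -8, 2, 12, 22, 32, 42, 52, 62, 72, 82}, so |A + A| = 11. Thus K = 11/6. Here |A + A| = 2|A| − 1 = 11, the minimum possible — so K = 11/6 is minimal, which holds iff A is an arithmetic progression.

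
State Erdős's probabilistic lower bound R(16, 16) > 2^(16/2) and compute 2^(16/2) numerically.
2^(16/2) = 256; so R(16, 16) > 256

Colour each edge of K_n uniformly at random with red/blue. The expected number of monochromatic K_16 is C(n, 16) · 2 · 2^(−C(16,2)). If C(n, 16) · 2^(1 − C(16,2)) < 1, then with positive probability no monochromatic K_16 exists, so R(16, 16) > n. The standard estimate C(n, 16) ≤ n^16/16! shows this inequality holds whenever n ≤ 2^(16/2) (since 16! · 2^(C(16,2) − 1) > 2^(16^2/2) ≥ n^16). Hence R(16, 16) > 2^(16/2) = 256.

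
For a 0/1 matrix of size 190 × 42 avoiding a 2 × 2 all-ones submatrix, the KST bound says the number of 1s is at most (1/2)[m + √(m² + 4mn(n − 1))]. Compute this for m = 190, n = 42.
z(190, 42; 2, 2) ≤ (1/2)[190 + √(190² + 4·190·42·41)] = (1/2)[190 + √1344820] = 674.8319

Kővári–Sós–Turán: let r_1, ..., r_190 be the row sums and z = Σ r_i the total number of 1s. Each pair of columns can share at most one row with both entries 1 (else a 2×2 all-ones block appears), so Σ_i C(r_i, 2) ≤ C(42, 2) = 861. By convexity Σ_i C(r_i, 2) ≥ 190·C(z/190, 2) = z(z − 190)/(2·190), giving z² − 190z − 190·42·41 ≤ 0 and hence z ≤ (1/2)[190 + √(36100 + 4·327180)] = (1/2)[190 + √1344820] ≈ (1/2)(190 + 1159.6637) = 674.8319.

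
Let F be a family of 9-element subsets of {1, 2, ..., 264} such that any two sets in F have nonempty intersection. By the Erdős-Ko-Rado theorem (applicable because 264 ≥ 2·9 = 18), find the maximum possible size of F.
max |F| = C(263, 8) = 509850594887712

The Erdős-Ko-Rado theorem states: for n ≥ 2k, an intersecting family of k-subsets of an n-element set has size at most C(n − 1, k − 1), with equality for 'star' families {A ⊆ [n] : |A| = k, i ∈ A} (fix an element i). For n = 264, k = 9: C(263, 8) = 509850594887712.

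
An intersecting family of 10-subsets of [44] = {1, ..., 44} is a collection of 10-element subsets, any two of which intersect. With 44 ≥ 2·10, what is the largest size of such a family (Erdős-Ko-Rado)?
max |F| = C(43, 9) = 563921995

Erdős-Ko-Rado (1961): when n ≥ 2k, max |F| = C(n−1, k−1). The bound is attained by the star {A : i ∈ A} for any fixed i ∈ [n]. Here C(44−1, 10−1) = C(43, 9) = 563921995.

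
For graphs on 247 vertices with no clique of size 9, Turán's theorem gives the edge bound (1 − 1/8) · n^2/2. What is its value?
Turán density bound = (7/8) · 247^2/2 = 427063/16 ≈ 26691.4375

Turán's theorem: ex(n, K_{r+1}) is achieved by the complete r-partite Turán graph T(n, r) with parts as balanced as possible, and is at most (1 − 1/r) · n^2/2. For r = 8, n = 247: the density bound is (7/8) · 61009/2 = 427063/16 ≈ 26691.4375. The integer-valued extremum is e(T(247, 8)) = 26691, which is strictly less than the density bound 427063/16 since 8 ∤ 247 (the parts of T(247, 8) cannot all be equal).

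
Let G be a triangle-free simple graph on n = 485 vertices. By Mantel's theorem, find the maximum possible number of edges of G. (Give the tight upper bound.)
ex(485, K_3) = ⌊485^2/4⌋ = 58806

Mantel (1907): a triangle-free graph on n vertices has at most ⌊n^2/4⌋ edges, with equality for the complete bipartite graph K_{⌊n/2⌋, ⌈n/2⌉}. For n = 485: ⌊485^2/4⌋ = ⌊235225/4⌋ = 58806. The extremal graph is K_{242, 243}, which has 242·243 = 58806 edges.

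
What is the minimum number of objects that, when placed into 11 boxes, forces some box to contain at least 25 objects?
n = (25 − 1)·11 + 1 = 265

By the generalised pigeonhole principle, to guarantee some box contains ≥ r objects we need more than (r − 1) · k objects total. Threshold: n = (r − 1) · k + 1. With r = 25 and k = 11: n = 24 · 11 + 1 = 264 + 1 = 265. For n = 264 = 24 · 11, we can put exactly 24 objects in every box, avoiding 25 in any single one — so 265 is tight.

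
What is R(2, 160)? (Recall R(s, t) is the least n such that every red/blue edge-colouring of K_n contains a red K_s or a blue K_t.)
R(2, 160) = 160

R(2, k) = k for all k ≥ 2: in a 2-colouring of K_k, either some edge is red (a red K_2) or all edges are blue (a blue K_k). And K_{159} coloured all-blue has no blue K_160, so R(2, 160) > 159. Hence R(2, 160) = 160.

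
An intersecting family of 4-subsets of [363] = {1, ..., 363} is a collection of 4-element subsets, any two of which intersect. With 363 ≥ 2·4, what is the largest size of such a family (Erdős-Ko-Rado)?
max |F| = C(362, 3) = 7840920

The Erdős-Ko-Rado theorem states: for n ≥ 2k, an intersecting family of k-subsets of an n-element set has size at most C(n − 1, k − 1), with equality for 'star' families {A ⊆ [n] : |A| = k, i ∈ A} (fix an element i). For n = 363, k = 4: C(362, 3) = 7840920.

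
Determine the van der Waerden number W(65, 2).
W(65, 2) = 65 + 1 = 66

A 2-term AP is any pair of integers, so a monochromatic 2-AP exists iff some colour is used at least twice. With 65 colours, the colouring i ↦ i on {1, ..., 65} uses each colour once, avoiding any monochromatic pair, so W(65, 2) > 65. For {1, ..., 66}, pigeonhole forces two integers of the same colour, which form a monochromatic 2-AP. Hence W(65, 2) = 66.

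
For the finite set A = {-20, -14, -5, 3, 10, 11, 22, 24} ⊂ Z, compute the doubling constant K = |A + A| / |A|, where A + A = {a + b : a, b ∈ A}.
K = |A + A| / |A| = 34/8 = 17/4

Enumerate A + A = {a + b : a, b ∈ A}. With |A| = 8, there are |A|^2 = 64 ordered sum pairs; collecting distinct values, A + A = {-40, -34, -28, -25, -19, -17, -11, -10, -9, -4, -3, -2, 2, 4, 5, 6, 8, 10, 13, 14, 17, 19, 20, 21, 22, 25, 27, 32, 33, 34, 35, 44, 46, 48}, so |A + A| = 34. Thus K = 34/8 = 17/4. For comparison, the minimum possible |A + A| over all 8-element sets is 2·8 − 1 = 15 (so min K = 15/8), attained only by arithmetic progressions.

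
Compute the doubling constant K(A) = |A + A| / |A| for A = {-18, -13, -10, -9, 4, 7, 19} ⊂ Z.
K = |A + A| / |A| = 27/7

Enumerate A + A = {a + b : a, b ∈ A}. With |A| = 7, there are |A|^2 = 49 ordered sum pairs; collecting distinct values, A + A = {-36, -31, -28, -27, -26, -23, -22, -20, -19, -18, -14, -11, -9, -6, -5, -3, -2, 1, 6, 8, 9, 10, 11, 14, 23, 26, 38}, so |A + A| = 27. Thus K = 27/7. For comparison, the minimum possible |A + A| over all 7-element sets is 2·7 − 1 = 13 (so min K = 13/7), attained only by arithmetic progressions.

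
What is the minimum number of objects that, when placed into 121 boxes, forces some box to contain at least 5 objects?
n = (5 − 1)·121 + 1 = 485

By the generalised pigeonhole principle, to guarantee some box contains ≥ r objects we need more than (r − 1) · k objects total. Threshold: n = (r − 1) · k + 1. With r = 5 and k = 121: n = 4 · 121 + 1 = 484 + 1 = 485. For n = 484 = 4 · 121, we can put exactly 4 objects in every box, avoiding 5 in any single one — so 485 is tight.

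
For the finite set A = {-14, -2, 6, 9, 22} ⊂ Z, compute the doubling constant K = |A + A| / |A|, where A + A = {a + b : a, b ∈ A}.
K = |A + A| / |A| = 15/5 = 3

Enumerate A + A = {a + b : a, b ∈ A}. With |A| = 5, there are |A|^2 = 25 ordered sum pairs; collecting distinct values, A + A = {-28, -16, -8, -5, -4, 4, 7, 8, 12, 15, 18, 20, 28, 31, 44}, so |A + A| = 15. Thus K = 15/5 = 3. For comparison, the minimum possible |A + A| over all 5-element sets is 2·5 − 1 = 9 (so min K = 9/5), attained only by arithmetic progressions.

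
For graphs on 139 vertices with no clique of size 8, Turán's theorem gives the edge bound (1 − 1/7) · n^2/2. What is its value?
Turán density bound = (6/7) · 139^2/2 = 57963/7 ≈ 8280.4286

Turán's theorem: ex(n, K_{r+1}) is achieved by the complete r-partite Turán graph T(n, r) with parts as balanced as possible, and is at most (1 − 1/r) · n^2/2. For r = 7, n = 139: the density bound is (6/7) · 19321/2 = 57963/7 ≈ 8280.4286. The integer-valued extremum is e(T(139, 7)) = 8280, which is strictly less than the density bound 57963/7 since 7 ∤ 139 (the parts of T(139, 7) cannot all be equal).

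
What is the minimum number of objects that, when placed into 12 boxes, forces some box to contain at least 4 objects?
n = (4 − 1)·12 + 1 = 37

By the generalised pigeonhole principle, to guarantee some box contains ≥ r objects we need more than (r − 1) · k objects total. Threshold: n = (r − 1) · k + 1. With r = 4 and k = 12: n = 3 · 12 + 1 = 36 + 1 = 37. For n = 36 = 3 · 12, we can put exactly 3 objects in every box, avoiding 4 in any single one — so 37 is tight.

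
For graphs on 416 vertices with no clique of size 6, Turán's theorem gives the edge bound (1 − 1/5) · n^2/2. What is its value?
Turán density bound = (4/5) · 416^2/2 = 346112/5 ≈ 69222.4

Turán's theorem: ex(n, K_{r+1}) is achieved by the complete r-partite Turán graph T(n, r) with parts as balanced as possible, and is at most (1 − 1/r) · n^2/2. For r = 5, n = 416: the density bound is (4/5) · 173056/2 = 346112/5 ≈ 69222.4. The integer-valued extremum is e(T(416, 5)) = 69222, which is strictly less than the density bound 346112/5 since 5 ∤ 416 (the parts of T(416, 5) cannot all be equal).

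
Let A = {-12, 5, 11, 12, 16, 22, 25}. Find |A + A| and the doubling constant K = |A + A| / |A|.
K = |A + A| / |A| = 26/7

Enumerate A + A = {a + b : a, b ∈ A}. With |A| = 7, there are |A|^2 = 49 ordered sum pairs; collecting distinct values, A + A = {-24, -7, -1, 0, 4, 10, 13, 16, 17, 21, 22, 23, 24, 27, 28, 30, 32, 33, 34, 36, 37, 38, 41, 44, 47, 50}, so |A + A| = 26. Thus K = 26/7. For comparison, the minimum possible |A + A| over all 7-element sets is 2·7 − 1 = 13 (so min K = 13/7), attained only by arithmetic progressions.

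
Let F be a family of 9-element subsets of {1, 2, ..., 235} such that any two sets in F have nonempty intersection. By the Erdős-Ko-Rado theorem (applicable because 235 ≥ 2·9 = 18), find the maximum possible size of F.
max |F| = C(234, 8) = 197549185007889

Erdős-Ko-Rado (1961): when n ≥ 2k, max |F| = C(n−1, k−1). The bound is attained by the star {A : i ∈ A} for any fixed i ∈ [n]. Here C(235−1, 9−1) = C(234, 8) = 197549185007889.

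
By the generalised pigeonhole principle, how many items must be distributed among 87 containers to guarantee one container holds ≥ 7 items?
n = (7 − 1)·87 + 1 = 523

By the generalised pigeonhole principle, to guarantee some box contains ≥ r objects we need more than (r − 1) · k objects total. Threshold: n = (r − 1) · k + 1. With r = 7 and k = 87: n = 6 · 87 + 1 = 522 + 1 = 523. For n = 522 = 6 · 87, we can put exactly 6 objects in every box, avoiding 7 in any single one — so 523 is tight.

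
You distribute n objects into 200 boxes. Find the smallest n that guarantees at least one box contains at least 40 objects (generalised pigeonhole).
n = (40 − 1)·200 + 1 = 7801

By the generalised pigeonhole principle, to guarantee some box contains ≥ r objects we need more than (r − 1) · k objects total. Threshold: n = (r − 1) · k + 1. With r = 40 and k = 200: n = 39 · 200 + 1 = 7800 + 1 = 7801. For n = 7800 = 39 · 200, we can put exactly 39 objects in every box, avoiding 40 in any single one — so 7801 is tight.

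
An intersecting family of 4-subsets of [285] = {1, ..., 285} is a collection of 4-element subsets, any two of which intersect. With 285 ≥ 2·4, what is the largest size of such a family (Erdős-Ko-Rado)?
max |F| = C(284, 3) = 3777484

The Erdős-Ko-Rado theorem states: for n ≥ 2k, an intersecting family of k-subsets of an n-element set has size at most C(n − 1, k − 1), with equality for 'star' families {A ⊆ [n] : |A| = k, i ∈ A} (fix an element i). For n = 285, k = 4: C(284, 3) = 3777484.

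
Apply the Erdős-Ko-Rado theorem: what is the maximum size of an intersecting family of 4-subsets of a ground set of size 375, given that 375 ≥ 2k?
max |F| = C(374, 3) = 8649124

Erdős-Ko-Rado (1961): when n ≥ 2k, max |F| = C(n−1, k−1). The bound is attained by the star {A : i ∈ A} for any fixed i ∈ [n]. Here C(375−1, 4−1) = C(374, 3) = 8649124.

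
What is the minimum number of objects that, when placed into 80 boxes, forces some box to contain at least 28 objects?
n = (28 − 1)·80 + 1 = 2161

By the generalised pigeonhole principle, to guarantee some box contains ≥ r objects we need more than (r − 1) · k objects total. Threshold: n = (r − 1) · k + 1. With r = 28 and k = 80: n = 27 · 80 + 1 = 2160 + 1 = 2161. For n = 2160 = 27 · 80, we can put exactly 27 objects in every box, avoiding 28 in any single one — so 2161 is tight.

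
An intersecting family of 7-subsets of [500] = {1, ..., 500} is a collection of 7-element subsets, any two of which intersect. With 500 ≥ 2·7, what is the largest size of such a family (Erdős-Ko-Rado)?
max |F| = C(499, 6) = 20804994486276

The Erdős-Ko-Rado theorem states: for n ≥ 2k, an intersecting family of k-subsets of an n-element set has size at most C(n − 1, k − 1), with equality for 'star' families {A ⊆ [n] : |A| = k, i ∈ A} (fix an element i). For n = 500, k = 7: C(499, 6) = 20804994486276.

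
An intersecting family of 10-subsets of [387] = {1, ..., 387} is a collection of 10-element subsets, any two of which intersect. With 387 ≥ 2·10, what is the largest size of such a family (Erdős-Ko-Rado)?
max |F| = C(386, 9) = 477219239880139680

Erdős-Ko-Rado (1961): when n ≥ 2k, max |F| = C(n−1, k−1). The bound is attained by the star {A : i ∈ A} for any fixed i ∈ [n]. Here C(387−1, 10−1) = C(386, 9) = 477219239880139680.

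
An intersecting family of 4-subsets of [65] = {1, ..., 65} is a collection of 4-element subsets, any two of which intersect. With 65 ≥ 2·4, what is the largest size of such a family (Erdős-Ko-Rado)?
max |F| = C(64, 3) = 41664

The Erdős-Ko-Rado theorem states: for n ≥ 2k, an intersecting family of k-subsets of an n-element set has size at most C(n − 1, k − 1), with equality for 'star' families {A ⊆ [n] : |A| = k, i ∈ A} (fix an element i). For n = 65, k = 4: C(64, 3) = 41664.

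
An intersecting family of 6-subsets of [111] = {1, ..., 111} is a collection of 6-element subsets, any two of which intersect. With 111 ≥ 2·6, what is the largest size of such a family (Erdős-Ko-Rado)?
max |F| = C(110, 5) = 122391522

The Erdős-Ko-Rado theorem states: for n ≥ 2k, an intersecting family of k-subsets of an n-element set has size at most C(n − 1, k − 1), with equality for 'star' families {A ⊆ [n] : |A| = k, i ∈ A} (fix an element i). For n = 111, k = 6: C(110, 5) = 122391522.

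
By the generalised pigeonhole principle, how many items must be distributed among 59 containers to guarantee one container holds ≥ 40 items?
n = (40 − 1)·59 + 1 = 2302

By the generalised pigeonhole principle, to guarantee some box contains ≥ r objects we need more than (r − 1) · k objects total. Threshold: n = (r − 1) · k + 1. With r = 40 and k = 59: n = 39 · 59 + 1 = 2301 + 1 = 2302. For n = 2301 = 39 · 59, we can put exactly 39 objects in every box, avoiding 40 in any single one — so 2302 is tight.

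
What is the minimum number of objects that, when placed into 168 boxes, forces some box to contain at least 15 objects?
n = (15 − 1)·168 + 1 = 2353

By the generalised pigeonhole principle, to guarantee some box contains ≥ r objects we need more than (r − 1) · k objects total. Threshold: n = (r − 1) · k + 1. With r = 15 and k = 168: n = 14 · 168 + 1 = 2352 + 1 = 2353. For n = 2352 = 14 · 168, we can put exactly 14 objects in every box, avoiding 15 in any single one — so 2353 is tight.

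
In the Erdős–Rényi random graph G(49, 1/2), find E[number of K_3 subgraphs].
E[# K_3] = C(49, 3) · (1/2)^C(3, 2) = 18424 / 2^3 = 2303

For each 3-subset S of vertices (there are C(49, 3) = 18424 such S), let X_S = 1 if S induces a K_3 (all C(3, 2) = 3 edges present). Then P(X_S = 1) = (1/2)^3 = 1/8. By linearity of expectation, E[# K_3] = C(49, 3) · (1/2)^3 = 18424 / 8 = 2303.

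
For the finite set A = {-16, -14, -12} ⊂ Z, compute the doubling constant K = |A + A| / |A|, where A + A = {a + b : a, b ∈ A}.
K = |A + A| / |A| = 5/3

Enumerate A + A = {a + b : a, b ∈ A}. With |A| = 3, there are |A|^2 = 9 ordered sum pairs; collecting distinct values, A + A = {-32, -30, -28, -26, -24}, so |A + A| = 5. Thus K = 5/3. Here |A + A| = 2|A| − 1 = 5, the minimum possible — so K = 5/3 is minimal, which holds iff A is an arithmetic progression.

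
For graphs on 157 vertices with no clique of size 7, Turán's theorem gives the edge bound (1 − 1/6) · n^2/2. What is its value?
Turán density bound = (5/6) · 157^2/2 = 123245/12 ≈ 10270.4167

Turán's theorem: ex(n, K_{r+1}) is achieved by the complete r-partite Turán graph T(n, r) with parts as balanced as possible, and is at most (1 − 1/r) · n^2/2. For r = 6, n = 157: the density bound is (5/6) · 24649/2 = 123245/12 ≈ 10270.4167. The integer-valued extremum is e(T(157, 6)) = 10270, which is strictly less than the density bound 123245/12 since 6 ∤ 157 (the parts of T(157, 6) cannot all be equal).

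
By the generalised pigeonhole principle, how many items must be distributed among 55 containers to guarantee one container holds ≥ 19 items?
n = (19 − 1)·55 + 1 = 991

By the generalised pigeonhole principle, to guarantee some box contains ≥ r objects we need more than (r − 1) · k objects total. Threshold: n = (r − 1) · k + 1. With r = 19 and k = 55: n = 18 · 55 + 1 = 990 + 1 = 991. For n = 990 = 18 · 55, we can put exactly 18 objects in every box, avoiding 19 in any single one — so 991 is tight.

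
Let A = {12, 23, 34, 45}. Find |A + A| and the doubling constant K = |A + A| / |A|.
K = |A + A| / |A| = 7/4

Enumerate A + A = {a + b : a, b ∈ A}. With |A| = 4, there are |A|^2 = 16 ordered sum pairs; collecting distinct values, A + A = {24, 35, 46, 57, 68, 79, 90}, so |A + A| = 7. Thus K = 7/4. Here |A + A| = 2|A| − 1 = 7, the minimum possible — so K = 7/4 is minimal, which holds iff A is an arithmetic progression.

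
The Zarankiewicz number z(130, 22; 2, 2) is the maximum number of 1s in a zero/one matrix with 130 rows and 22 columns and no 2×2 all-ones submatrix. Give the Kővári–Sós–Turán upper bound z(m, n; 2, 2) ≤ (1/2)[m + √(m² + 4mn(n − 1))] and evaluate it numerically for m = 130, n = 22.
z(130, 22; 2, 2) ≤ (1/2)[130 + √(130² + 4·130·22·21)] = (1/2)[130 + √257140] = 318.5449

Kővári–Sós–Turán: let r_1, ..., r_130 be the row sums and z = Σ r_i the total number of 1s. Each pair of columns can share at most one row with both entries 1 (else a 2×2 all-ones block appears), so Σ_i C(r_i, 2) ≤ C(22, 2) = 231. By convexity Σ_i C(r_i, 2) ≥ 130·C(z/130, 2) = z(z − 130)/(2·130), giving z² − 130z − 130·22·21 ≤ 0 and hence z ≤ (1/2)[130 + √(16900 + 4·60060)] = (1/2)[130 + √257140] ≈ (1/2)(130 + 507.0897) = 318.5449.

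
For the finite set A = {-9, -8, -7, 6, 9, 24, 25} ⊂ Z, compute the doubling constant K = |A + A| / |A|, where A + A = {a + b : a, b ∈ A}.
K = |A + A| / |A| = 23/7

Enumerate A + A = {a + b : a, b ∈ A}. With |A| = 7, there are |A|^2 = 49 ordered sum pairs; collecting distinct values, A + A = {-18, -17, -16, -15, -14, -3, -2, -1, 0, 1, 2, 12, 15, 16, 17, 18, 30, 31, 33, 34, 48, 49, 50}, so |A + A| = 23. Thus K = 23/7. For comparison, the minimum possible |A + A| over all 7-element sets is 2·7 − 1 = 13 (so min K = 13/7), attained only by arithmetic progressions.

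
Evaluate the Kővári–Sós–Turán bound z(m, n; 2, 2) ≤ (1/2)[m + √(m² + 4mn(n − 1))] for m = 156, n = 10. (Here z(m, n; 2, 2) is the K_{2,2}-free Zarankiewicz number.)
z(156, 10; 2, 2) ≤ (1/2)[156 + √(156² + 4·156·10·9)] = (1/2)[156 + √80496] = 219.8591

Kővári–Sós–Turán: let r_1, ..., r_156 be the row sums and z = Σ r_i the total number of 1s. Each pair of columns can share at most one row with both entries 1 (else a 2×2 all-ones block appears), so Σ_i C(r_i, 2) ≤ C(10, 2) = 45. By convexity Σ_i C(r_i, 2) ≥ 156·C(z/156, 2) = z(z − 156)/(2·156), giving z² − 156z − 156·10·9 ≤ 0 and hence z ≤ (1/2)[156 + √(24336 + 4·14040)] = (1/2)[156 + √80496] ≈ (1/2)(156 + 283.7182) = 219.8591.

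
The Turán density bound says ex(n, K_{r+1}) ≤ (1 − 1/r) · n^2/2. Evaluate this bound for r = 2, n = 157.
Turán density bound = (1/2) · 157^2/2 = 24649/4 ≈ 6162.25

Turán's theorem: ex(n, K_{r+1}) is achieved by the complete r-partite Turán graph T(n, r) with parts as balanced as possible, and is at most (1 − 1/r) · n^2/2. For r = 2, n = 157: the density bound is (1/2) · 24649/2 = 24649/4 ≈ 6162.25. The integer-valued extremum is e(T(157, 2)) = 6162, which is strictly less than the density bound 24649/4 since 2 ∤ 157 (the parts of T(157, 2) cannot all be equal).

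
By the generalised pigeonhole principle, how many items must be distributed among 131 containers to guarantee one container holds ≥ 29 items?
n = (29 − 1)·131 + 1 = 3669

By the generalised pigeonhole principle, to guarantee some box contains ≥ r objects we need more than (r − 1) · k objects total. Threshold: n = (r − 1) · k + 1. With r = 29 and k = 131: n = 28 · 131 + 1 = 3668 + 1 = 3669. For n = 3668 = 28 · 131, we can put exactly 28 objects in every box, avoiding 29 in any single one — so 3669 is tight.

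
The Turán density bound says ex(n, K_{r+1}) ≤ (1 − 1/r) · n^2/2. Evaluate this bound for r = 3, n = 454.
Turán density bound = (2/3) · 454^2/2 = 206116/3 ≈ 68705.3333

Turán's theorem: ex(n, K_{r+1}) is achieved by the complete r-partite Turán graph T(n, r) with parts as balanced as possible, and is at most (1 − 1/r) · n^2/2. For r = 3, n = 454: the density bound is (2/3) · 206116/2 = 206116/3 ≈ 68705.3333. The integer-valued extremum is e(T(454, 3)) = 68705, which is strictly less than the density bound 206116/3 since 3 ∤ 454 (the parts of T(454, 3) cannot all be equal).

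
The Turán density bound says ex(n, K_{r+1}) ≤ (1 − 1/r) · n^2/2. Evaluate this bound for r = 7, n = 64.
Turán density bound = (6/7) · 64^2/2 = 12288/7 ≈ 1755.4286

Turán's theorem: ex(n, K_{r+1}) is achieved by the complete r-partite Turán graph T(n, r) with parts as balanced as possible, and is at most (1 − 1/r) · n^2/2. For r = 7, n = 64: the density bound is (6/7) · 4096/2 = 12288/7 ≈ 1755.4286. The integer-valued extremum is e(T(64, 7)) = 1755, which is strictly less than the density bound 12288/7 since 7 ∤ 64 (the parts of T(64, 7) cannot all be equal).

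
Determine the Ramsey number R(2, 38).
R(2, 38) = 38

R(2, k) = k for all k ≥ 2: in a 2-colouring of K_k, either some edge is red (a red K_2) or all edges are blue (a blue K_k). And K_{37} coloured all-blue has no blue K_38, so R(2, 38) > 37. Hence R(2, 38) = 38.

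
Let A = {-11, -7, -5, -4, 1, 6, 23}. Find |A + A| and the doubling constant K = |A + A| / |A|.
K = |A + A| / |A| = 25/7

Enumerate A + A = {a + b : a, b ∈ A}. With |A| = 7, there are |A|^2 = 49 ordered sum pairs; collecting distinct values, A + A = {-22, -18, -16, -15, -14, -12, -11, -10, -9, -8, -6, -5, -4, -3, -1, 1, 2, 7, 12, 16, 18, 19, 24, 29, 46}, so |A + A| = 25. Thus K = 25/7. For comparison, the minimum possible |A + A| over all 7-element sets is 2·7 − 1 = 13 (so min K = 13/7), attained only by arithmetic progressions.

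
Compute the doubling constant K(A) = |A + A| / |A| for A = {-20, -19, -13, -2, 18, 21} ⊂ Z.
K = |A + A| / |A| = 21/6 = 7/2

Enumerate A + A = {a + b : a, b ∈ A}. With |A| = 6, there are |A|^2 = 36 ordered sum pairs; collecting distinct values, A + A = {-40, -39, -38, -33, -32, -26, -22, -21, -15, -4, -2, -1, 1, 2, 5, 8, 16, 19, 36, 39, 42}, so |A + A| = 21. Thus K = 21/6 = 7/2. For comparison, the minimum possible |A + A| over all 6-element sets is 2·6 − 1 = 11 (so min K = 11/6), attained only by arithmetic progressions.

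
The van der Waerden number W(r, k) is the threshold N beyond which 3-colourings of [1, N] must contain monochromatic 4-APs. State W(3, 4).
W(3, 4) = 293

This is a classical value, W(3, 4) = 293, established by combining an explicit 3-colouring of {1, ..., 292} with no monochromatic 4-AP (giving the lower bound W(3, 4) > 292) and a finite case analysis / exhaustive computer search showing every 3-colouring of {1, ..., 293} has such an AP.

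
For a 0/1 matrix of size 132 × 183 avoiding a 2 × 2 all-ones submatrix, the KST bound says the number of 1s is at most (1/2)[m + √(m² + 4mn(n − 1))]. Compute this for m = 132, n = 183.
z(132, 183; 2, 2) ≤ (1/2)[132 + √(132² + 4·132·183·182)] = (1/2)[132 + √17602992] = 2163.796

Kővári–Sós–Turán: let r_1, ..., r_132 be the row sums and z = Σ r_i the total number of 1s. Each pair of columns can share at most one row with both entries 1 (else a 2×2 all-ones block appears), so Σ_i C(r_i, 2) ≤ C(183, 2) = 16653. By convexity Σ_i C(r_i, 2) ≥ 132·C(z/132, 2) = z(z − 132)/(2·132), giving z² − 132z − 132·183·182 ≤ 0 and hence z ≤ (1/2)[132 + √(17424 + 4·4396392)] = (1/2)[132 + √17602992] ≈ (1/2)(132 + 4195.592) = 2163.796.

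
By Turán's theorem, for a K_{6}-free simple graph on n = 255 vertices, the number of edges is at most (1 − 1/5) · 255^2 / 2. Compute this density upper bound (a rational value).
Turán density bound = (4/5) · 255^2/2 = 26010

Turán's theorem: ex(n, K_{r+1}) is achieved by the complete r-partite Turán graph T(n, r) with parts as balanced as possible, and is at most (1 − 1/r) · n^2/2. For r = 5, n = 255: the density bound is (4/5) · 65025/2 = 26010. Since 5 ∣ 255, the Turán graph T(255, 5) has parts of equal size 51, and its edge count e(T(255, 5)) = 26010 attains the density bound exactly.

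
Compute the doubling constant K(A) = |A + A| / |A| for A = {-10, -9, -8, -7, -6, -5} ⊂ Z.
K = |A + A| / |A| = 11/6

Enumerate A + A = {a + b : a, b ∈ A}. With |A| = 6, there are |A|^2 = 36 ordered sum pairs; collecting distinct values, A + A = {-20, -19, -18, -17, -16, -15, -14, -13, -12, -11, -10}, so |A + A| = 11. Thus K = 11/6. Here |A + A| = 2|A| − 1 = 11, the minimum possible — so K = 11/6 is minimal, which holds iff A is an arithmetic progression.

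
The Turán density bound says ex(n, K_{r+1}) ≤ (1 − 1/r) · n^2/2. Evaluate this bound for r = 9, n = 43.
Turán density bound = (8/9) · 43^2/2 = 7396/9 ≈ 821.7778

Turán's theorem: ex(n, K_{r+1}) is achieved by the complete r-partite Turán graph T(n, r) with parts as balanced as possible, and is at most (1 − 1/r) · n^2/2. For r = 9, n = 43: the density bound is (8/9) · 1849/2 = 7396/9 ≈ 821.7778. The integer-valued extremum is e(T(43, 9)) = 821, which is strictly less than the density bound 7396/9 since 9 ∤ 43 (the parts of T(43, 9) cannot all be equal).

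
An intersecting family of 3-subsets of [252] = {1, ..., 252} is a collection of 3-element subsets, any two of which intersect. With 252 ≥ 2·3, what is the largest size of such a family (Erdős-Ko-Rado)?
max |F| = C(251, 2) = 31375

The Erdős-Ko-Rado theorem states: for n ≥ 2k, an intersecting family of k-subsets of an n-element set has size at most C(n − 1, k − 1), with equality for 'star' families {A ⊆ [n] : |A| = k, i ∈ A} (fix an element i). For n = 252, k = 3: C(251, 2) = 31375.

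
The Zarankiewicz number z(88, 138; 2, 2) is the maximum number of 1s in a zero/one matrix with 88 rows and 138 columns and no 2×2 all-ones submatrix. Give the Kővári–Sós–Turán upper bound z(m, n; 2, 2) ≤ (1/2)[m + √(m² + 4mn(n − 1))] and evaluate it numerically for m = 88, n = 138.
z(88, 138; 2, 2) ≤ (1/2)[88 + √(88² + 4·88·138·137)] = (1/2)[88 + √6662656] = 1334.6061

Kővári–Sós–Turán: let r_1, ..., r_88 be the row sums and z = Σ r_i the total number of 1s. Each pair of columns can share at most one row with both entries 1 (else a 2×2 all-ones block appears), so Σ_i C(r_i, 2) ≤ C(138, 2) = 9453. By convexity Σ_i C(r_i, 2) ≥ 88·C(z/88, 2) = z(z − 88)/(2·88), giving z² − 88z − 88·138·137 ≤ 0 and hence z ≤ (1/2)[88 + √(7744 + 4·1663728)] = (1/2)[88 + √6662656] ≈ (1/2)(88 + 2581.2121) = 1334.6061.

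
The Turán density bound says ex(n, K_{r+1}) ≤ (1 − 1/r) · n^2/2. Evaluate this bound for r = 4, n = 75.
Turán density bound = (3/4) · 75^2/2 = 16875/8 ≈ 2109.375

Turán's theorem: ex(n, K_{r+1}) is achieved by the complete r-partite Turán graph T(n, r) with parts as balanced as possible, and is at most (1 − 1/r) · n^2/2. For r = 4, n = 75: the density bound is (3/4) · 5625/2 = 16875/8 ≈ 2109.375. The integer-valued extremum is e(T(75, 4)) = 2109, which is strictly less than the density bound 16875/8 since 4 ∤ 75 (the parts of T(75, 4) cannot all be equal).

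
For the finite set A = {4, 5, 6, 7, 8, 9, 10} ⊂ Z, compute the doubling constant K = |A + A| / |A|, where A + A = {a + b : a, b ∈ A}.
K = |A + A| / |A| = 13/7

Enumerate A + A = {a + b : a, b ∈ A}. With |A| = 7, there are |A|^2 = 49 ordered sum pairs; collecting distinct values, A + A = {8, 9, 10, 11, 12, 13, 14, 15, 16, 17, 18, 19, 20}, so |A + A| = 13. Thus K = 13/7. Here |A + A| = 2|A| − 1 = 13, the minimum possible — so K = 13/7 is minimal, which holds iff A is an arithmetic progression.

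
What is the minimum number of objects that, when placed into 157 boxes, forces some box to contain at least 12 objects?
n = (12 − 1)·157 + 1 = 1728

By the generalised pigeonhole principle, to guarantee some box contains ≥ r objects we need more than (r − 1) · k objects total. Threshold: n = (r − 1) · k + 1. With r = 12 and k = 157: n = 11 · 157 + 1 = 1727 + 1 = 1728. For n = 1727 = 11 · 157, we can put exactly 11 objects in every box, avoiding 12 in any single one — so 1728 is tight.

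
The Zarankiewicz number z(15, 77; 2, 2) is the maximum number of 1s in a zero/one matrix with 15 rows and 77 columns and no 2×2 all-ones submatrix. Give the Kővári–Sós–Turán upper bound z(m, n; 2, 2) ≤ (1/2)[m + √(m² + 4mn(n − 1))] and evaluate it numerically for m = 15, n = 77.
z(15, 77; 2, 2) ≤ (1/2)[15 + √(15² + 4·15·77·76)] = (1/2)[15 + √351345] = 303.8718

Kővári–Sós–Turán: let r_1, ..., r_15 be the row sums and z = Σ r_i the total number of 1s. Each pair of columns can share at most one row with both entries 1 (else a 2×2 all-ones block appears), so Σ_i C(r_i, 2) ≤ C(77, 2) = 2926. By convexity Σ_i C(r_i, 2) ≥ 15·C(z/15, 2) = z(z − 15)/(2·15), giving z² − 15z − 15·77·76 ≤ 0 and hence z ≤ (1/2)[15 + √(225 + 4·87780)] = (1/2)[15 + √351345] ≈ (1/2)(15 + 592.7436) = 303.8718.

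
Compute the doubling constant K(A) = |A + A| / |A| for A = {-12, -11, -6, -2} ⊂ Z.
K = |A + A| / |A| = 10/4 = 5/2

Enumerate A + A = {a + b : a, b ∈ A}. With |A| = 4, there are |A|^2 = 16 ordered sum pairs; collecting distinct values, A + A = {-24, -23, -22, -18, -17, -14, -13, -12, -8, -4}, so |A + A| = 10. Thus K = 10/4 = 5/2. For comparison, the minimum possible |A + A| over all 4-element sets is 2·4 − 1 = 7 (so min K = 7/4), attained only by arithmetic progressions.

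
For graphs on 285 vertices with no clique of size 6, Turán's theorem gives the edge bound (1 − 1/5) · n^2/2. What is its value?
Turán density bound = (4/5) · 285^2/2 = 32490

Turán's theorem: ex(n, K_{r+1}) is achieved by the complete r-partite Turán graph T(n, r) with parts as balanced as possible, and is at most (1 − 1/r) · n^2/2. For r = 5, n = 285: the density bound is (4/5) · 81225/2 = 32490. Since 5 ∣ 285, the Turán graph T(285, 5) has parts of equal size 57, and its edge count e(T(285, 5)) = 32490 attains the density bound exactly.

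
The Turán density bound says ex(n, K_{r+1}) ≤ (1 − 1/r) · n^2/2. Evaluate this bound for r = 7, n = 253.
Turán density bound = (6/7) · 253^2/2 = 192027/7 ≈ 27432.4286

Turán's theorem: ex(n, K_{r+1}) is achieved by the complete r-partite Turán graph T(n, r) with parts as balanced as possible, and is at most (1 − 1/r) · n^2/2. For r = 7, n = 253: the density bound is (6/7) · 64009/2 = 192027/7 ≈ 27432.4286. The integer-valued extremum is e(T(253, 7)) = 27432, which is strictly less than the density bound 192027/7 since 7 ∤ 253 (the parts of T(253, 7) cannot all be equal).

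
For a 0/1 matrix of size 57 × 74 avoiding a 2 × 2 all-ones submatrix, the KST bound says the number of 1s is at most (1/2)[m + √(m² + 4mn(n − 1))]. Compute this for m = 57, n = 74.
z(57, 74; 2, 2) ≤ (1/2)[57 + √(57² + 4·57·74·73)] = (1/2)[57 + √1234905] = 584.1314

Kővári–Sós–Turán: let r_1, ..., r_57 be the row sums and z = Σ r_i the total number of 1s. Each pair of columns can share at most one row with both entries 1 (else a 2×2 all-ones block appears), so Σ_i C(r_i, 2) ≤ C(74, 2) = 2701. By convexity Σ_i C(r_i, 2) ≥ 57·C(z/57, 2) = z(z − 57)/(2·57), giving z² − 57z − 57·74·73 ≤ 0 and hence z ≤ (1/2)[57 + √(3249 + 4·307914)] = (1/2)[57 + √1234905] ≈ (1/2)(57 + 1111.2628) = 584.1314.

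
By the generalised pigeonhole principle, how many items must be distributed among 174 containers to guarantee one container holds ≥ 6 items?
n = (6 − 1)·174 + 1 = 871

By the generalised pigeonhole principle, to guarantee some box contains ≥ r objects we need more than (r − 1) · k objects total. Threshold: n = (r − 1) · k + 1. With r = 6 and k = 174: n = 5 · 174 + 1 = 870 + 1 = 871. For n = 870 = 5 · 174, we can put exactly 5 objects in every box, avoiding 6 in any single one — so 871 is tight.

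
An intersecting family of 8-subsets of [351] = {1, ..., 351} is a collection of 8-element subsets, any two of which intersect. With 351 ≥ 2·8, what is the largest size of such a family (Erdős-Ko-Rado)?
max |F| = C(350, 7) = 120178087947800

The Erdős-Ko-Rado theorem states: for n ≥ 2k, an intersecting family of k-subsets of an n-element set has size at most C(n − 1, k − 1), with equality for 'star' families {A ⊆ [n] : |A| = k, i ∈ A} (fix an element i). For n = 351, k = 8: C(350, 7) = 120178087947800.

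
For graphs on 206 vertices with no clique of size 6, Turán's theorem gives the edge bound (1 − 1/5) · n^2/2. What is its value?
Turán density bound = (4/5) · 206^2/2 = 84872/5 ≈ 16974.4

Turán's theorem: ex(n, K_{r+1}) is achieved by the complete r-partite Turán graph T(n, r) with parts as balanced as possible, and is at most (1 − 1/r) · n^2/2. For r = 5, n = 206: the density bound is (4/5) · 42436/2 = 84872/5 ≈ 16974.4. The integer-valued extremum is e(T(206, 5)) = 16974, which is strictly less than the density bound 84872/5 since 5 ∤ 206 (the parts of T(206, 5) cannot all be equal).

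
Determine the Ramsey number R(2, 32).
R(2, 32) = 32

R(2, k) = k for all k ≥ 2: in a 2-colouring of K_k, either some edge is red (a red K_2) or all edges are blue (a blue K_k). And K_{31} coloured all-blue has no blue K_32, so R(2, 32) > 31. Hence R(2, 32) = 32.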